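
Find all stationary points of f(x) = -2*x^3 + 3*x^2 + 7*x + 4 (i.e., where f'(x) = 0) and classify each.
f'(x) = -6*x^2 + 6*x + 7

Solve f'(x) = 0:
  6*x^2 - 6*x - 7 = 0 has no rational roots; quadratic formula: x = (6 ± √204)/12.
  ⇒ x = 1/2 - sqrt(51)/6 ≈ -0.6902, 1/2 + sqrt(51)/6 ≈ 1.6902

f''(x) = 6 - 12*x
Second-derivative test at each critical point:
  f''(-0.6902) = 14.2829 > 0 → local minimum
  f''(1.6902) = -14.2829 < 0 → local maximum

Critical points: x = 1/2 - sqrt(51)/6 ≈ -0.6902 (local minimum); x = 1/2 + sqrt(51)/6 ≈ 1.6902 (local maximum)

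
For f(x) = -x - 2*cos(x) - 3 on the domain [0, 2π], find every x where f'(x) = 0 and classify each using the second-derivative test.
f'(x) = 2*sin(x) - 1

Solve f'(x) = 0 on [0, 2π]:
  f'(x) = 0 ⇔ sin(x) = 1/2, i.e. x = arcsin(1/2) + 2nπ or x = π − arcsin(1/2) + 2nπ; keep the solutions lying in [0, 2π].
  ⇒ x = pi/6 ≈ 0.5236, 5*pi/6 ≈ 2.6180

f''(x) = 2*cos(x)
Second-derivative test at each critical point:
  f''(0.5236) = 1.7321 > 0 → local minimum
  f''(2.6180) = -1.7321 < 0 → local maximum

Critical points: x = pi/6 ≈ 0.5236 (local minimum); x = 5*pi/6 ≈ 2.6180 (local maximum)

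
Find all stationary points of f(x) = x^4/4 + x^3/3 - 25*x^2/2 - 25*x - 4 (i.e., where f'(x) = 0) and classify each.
f'(x) = x^3 + x^2 - 25*x - 25

Solve f'(x) = 0:
  Factor: x^3 + x^2 - 25*x - 25 = (x - 5)*(x + 1)*(x + 5) = 0.
  ⇒ x = -5, -1, 5

f''(x) = 3*x^2 + 2*x - 25
Second-derivative test at each critical point:
  f''(-5) = 40 > 0 → local minimum
  f''(-1) = -24 < 0 → local maximum
  f''(5) = 60 > 0 → local minimum

Critical points: x = -5 (local minimum); x = -1 (local maximum); x = 5 (local minimum)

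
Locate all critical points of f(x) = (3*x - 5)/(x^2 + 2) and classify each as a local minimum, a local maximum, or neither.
f'(x) = (-3*x^2 + 10*x + 6)/(x^4 + 4*x^2 + 4)

Solve f'(x) = 0:
  f'(x) = -(3*x^2 - 10*x - 6)/(x^2 + 2)^2; the denominator is positive wherever f is defined, so f'(x) = 0 ⇔ -3*x^2 + 10*x + 6 = 0.
  3*x^2 - 10*x - 6 = 0 has no rational roots; quadratic formula: x = (10 ± √172)/6.
  ⇒ x = 5/3 - sqrt(43)/3 ≈ -0.5191, 5/3 + sqrt(43)/3 ≈ 3.8525

f''(x) = 2*(4*x^2*(3*x - 5) + (5 - 9*x)*(x^2 + 2))/(x^2 + 2)^3
Second-derivative test at each critical point:
  f''(-0.5191) = 2.5462 > 0 → local minimum
  f''(3.8525) = -0.0462 < 0 → local maximum

Critical points: x = 5/3 - sqrt(43)/3 ≈ -0.5191 (local minimum); x = 5/3 + sqrt(43)/3 ≈ 3.8525 (local maximum)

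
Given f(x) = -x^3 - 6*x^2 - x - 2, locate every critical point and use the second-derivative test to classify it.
f'(x) = -3*x^2 - 12*x - 1

Solve f'(x) = 0:
  3*x^2 + 12*x + 1 = 0 has no rational roots; quadratic formula: x = (-12 ± √132)/6.
  ⇒ x = -2 - sqrt(33)/3 ≈ -3.9149, -2 + sqrt(33)/3 ≈ -0.0851

f''(x) = -6*x - 12
Second-derivative test at each critical point:
  f''(-3.9149) = 11.4891 > 0 → local minimum
  f''(-0.0851) = -11.4891 < 0 → local maximum

Critical points: x = -2 - sqrt(33)/3 ≈ -3.9149 (local minimum); x = -2 + sqrt(33)/3 ≈ -0.0851 (local maximum)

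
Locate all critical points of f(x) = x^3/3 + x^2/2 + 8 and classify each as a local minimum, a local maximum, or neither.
f'(x) = x*(x + 1)

Solve f'(x) = 0:
  Factor: x^2 + x = x*(x + 1) = 0.
  ⇒ x = -1, 0

f''(x) = 2*x + 1
Second-derivative test at each critical point:
  f''(-1) = -1 < 0 → local maximum
  f''(0) = 1 > 0 → local minimum

Critical points: x = -1 (local maximum); x = 0 (local minimum)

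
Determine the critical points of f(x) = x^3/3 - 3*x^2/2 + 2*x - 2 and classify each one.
f'(x) = x^2 - 3*x + 2

Solve f'(x) = 0:
  Factor: x^2 - 3*x + 2 = (x - 2)*(x - 1) = 0.
  ⇒ x = 1, 2

f''(x) = 2*x - 3
Second-derivative test at each critical point:
  f''(1) = -1 < 0 → local maximum
  f''(2) = 1 > 0 → local minimum

Critical points: x = 1 (local maximum); x = 2 (local minimum)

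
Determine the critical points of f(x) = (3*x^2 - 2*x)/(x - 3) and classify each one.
f'(x) = 3*(x^2 - 6*x + 2)/(x^2 - 6*x + 9)

Solve f'(x) = 0:
  f'(x) = 3*(x^2 - 6*x + 2)/(x - 3)^2; the denominator is positive wherever f is defined, so f'(x) = 0 ⇔ 3*x^2 - 18*x + 6 = 0.
  Factor: 3*x^2 - 18*x + 6 = 3*(x^2 - 6*x + 2); x^2 - 6*x + 2 = 0 has no rational roots; quadratic formula: x = (6 ± √28)/2.
  ⇒ x = 3 - sqrt(7) ≈ 0.3542, sqrt(7) + 3 ≈ 5.6458

f''(x) = 42/(x^3 - 9*x^2 + 27*x - 27)
Second-derivative test at each critical point:
  f''(0.3542) = -2.2678 < 0 → local maximum
  f''(5.6458) = 2.2678 > 0 → local minimum

Critical points: x = 3 - sqrt(7) ≈ 0.3542 (local maximum); x = sqrt(7) + 3 ≈ 5.6458 (local minimum)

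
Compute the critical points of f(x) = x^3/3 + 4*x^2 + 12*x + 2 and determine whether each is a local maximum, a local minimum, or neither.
f'(x) = x^2 + 8*x + 12

Solve f'(x) = 0:
  Factor: x^2 + 8*x + 12 = (x + 2)*(x + 6) = 0.
  ⇒ x = -6, -2

f''(x) = 2*x + 8
Second-derivative test at each critical point:
  f''(-6) = -4 < 0 → local maximum
  f''(-2) = 4 > 0 → local minimum

Critical points: x = -6 (local maximum); x = -2 (local minimum)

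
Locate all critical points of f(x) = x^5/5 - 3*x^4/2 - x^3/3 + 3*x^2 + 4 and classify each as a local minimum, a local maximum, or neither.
f'(x) = x*(x^3 - 6*x^2 - x + 6)

Solve f'(x) = 0:
  Factor: x^4 - 6*x^3 - x^2 + 6*x = x*(x - 6)*(x - 1)*(x + 1) = 0.
  ⇒ x = -1, 0, 1, 6

f''(x) = 4*x^3 - 18*x^2 - 2*x + 6
Second-derivative test at each critical point:
  f''(-1) = -14 < 0 → local maximum
  f''(0) = 6 > 0 → local minimum
  f''(1) = -10 < 0 → local maximum
  f''(6) = 210 > 0 → local minimum

Critical points: x = -1 (local maximum); x = 0 (local minimum); x = 1 (local maximum); x = 6 (local minimum)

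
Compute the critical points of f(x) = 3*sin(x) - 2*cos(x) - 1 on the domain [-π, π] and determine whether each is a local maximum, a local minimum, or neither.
f'(x) = 2*sin(x) + 3*cos(x)

Solve f'(x) = 0 on [-π, π]:
  f'(x) = 0 ⇔ 3*cos(x) = -2*sin(x) ⇔ tan(x) = -3/2, i.e. x = arctan(-3/2) + nπ; keep the solutions lying in [-π, π].
  ⇒ x = -atan(3/2) ≈ -0.9828, pi - atan(3/2) ≈ 2.1588

f''(x) = -3*sin(x) + 2*cos(x)
Second-derivative test at each critical point:
  f''(-0.9828) = 3.6056 > 0 → local minimum
  f''(2.1588) = -3.6056 < 0 → local maximum

Critical points: x = -atan(3/2) ≈ -0.9828 (local minimum); x = pi - atan(3/2) ≈ 2.1588 (local maximum)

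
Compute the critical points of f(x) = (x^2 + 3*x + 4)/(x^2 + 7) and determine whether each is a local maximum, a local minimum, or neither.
f'(x) = 3*(-x^2 + 2*x + 7)/(x^4 + 14*x^2 + 49)

Solve f'(x) = 0:
  f'(x) = -3*(x^2 - 2*x - 7)/(x^2 + 7)^2; the denominator is positive wherever f is defined, so f'(x) = 0 ⇔ -3*x^2 + 6*x + 21 = 0.
  Factor: -3*x^2 + 6*x + 21 = -3*(x^2 - 2*x - 7); x^2 - 2*x - 7 = 0 has no rational roots; quadratic formula: x = (2 ± √32)/2.
  ⇒ x = 1 - 2*sqrt(2) ≈ -1.8284, 1 + 2*sqrt(2) ≈ 3.8284

f''(x) = 6*(x^3 - 3*x^2 - 21*x + 7)/(x^6 + 21*x^4 + 147*x^2 + 343)
Second-derivative test at each critical point:
  f''(-1.8284) = 0.1586 > 0 → local minimum
  f''(3.8284) = -0.0362 < 0 → local maximum

Critical points: x = 1 - 2*sqrt(2) ≈ -1.8284 (local minimum); x = 1 + 2*sqrt(2) ≈ 3.8284 (local maximum)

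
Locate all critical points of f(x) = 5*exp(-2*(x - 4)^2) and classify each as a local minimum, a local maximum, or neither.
f'(x) = 20*(4 - x)*exp(-2*(x - 4)^2)

Solve f'(x) = 0:
  f'(x) = (80 - 20*x)·exp(-2*(x - 4)^2) and exp(-2*(x - 4)^2) > 0 for every x, so f'(x) = 0 ⇔ 80 - 20*x = 0.
  Factor: 80 - 20*x = -20*(x - 4) = 0.
  ⇒ x = 4

f''(x) = 20*(4*(x - 4)^2 - 1)*exp(-2*(x - 4)^2)
Second-derivative test at each critical point:
  f''(4) = -20 < 0 → local maximum

Critical points: x = 4 (local maximum)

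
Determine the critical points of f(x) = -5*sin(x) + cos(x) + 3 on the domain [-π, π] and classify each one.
f'(x) = -sin(x) - 5*cos(x)

Solve f'(x) = 0 on [-π, π]:
  f'(x) = 0 ⇔ -5*cos(x) = sin(x) ⇔ tan(x) = -5, i.e. x = arctan(-5) + nπ; keep the solutions lying in [-π, π].
  ⇒ x = -atan(5) ≈ -1.3734, pi - atan(5) ≈ 1.7682

f''(x) = 5*sin(x) - cos(x)
Second-derivative test at each critical point:
  f''(-1.3734) = -5.0990 < 0 → local maximum
  f''(1.7682) = 5.0990 > 0 → local minimum

Critical points: x = -atan(5) ≈ -1.3734 (local maximum); x = pi - atan(5) ≈ 1.7682 (local minimum)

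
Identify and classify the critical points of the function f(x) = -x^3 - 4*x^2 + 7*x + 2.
f'(x) = -3*x^2 - 8*x + 7

Solve f'(x) = 0:
  3*x^2 + 8*x - 7 = 0 has no rational roots; quadratic formula: x = (-8 ± √148)/6.
  ⇒ x = -sqrt(37)/3 - 4/3 ≈ -3.3609, -4/3 + sqrt(37)/3 ≈ 0.6943

f''(x) = -6*x - 8
Second-derivative test at each critical point:
  f''(-3.3609) = 12.1655 > 0 → local minimum
  f''(0.6943) = -12.1655 < 0 → local maximum

Critical points: x = -sqrt(37)/3 - 4/3 ≈ -3.3609 (local minimum); x = -4/3 + sqrt(37)/3 ≈ 0.6943 (local maximum)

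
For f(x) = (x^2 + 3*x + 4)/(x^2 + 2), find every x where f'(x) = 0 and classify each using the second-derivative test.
f'(x) = (-3*x^2 - 4*x + 6)/(x^4 + 4*x^2 + 4)

Solve f'(x) = 0:
  f'(x) = -(3*x^2 + 4*x - 6)/(x^2 + 2)^2; the denominator is positive wherever f is defined, so f'(x) = 0 ⇔ -3*x^2 - 4*x + 6 = 0.
  3*x^2 + 4*x - 6 = 0 has no rational roots; quadratic formula: x = (-4 ± √88)/6.
  ⇒ x = -sqrt(22)/3 - 2/3 ≈ -2.2301, -2/3 + sqrt(22)/3 ≈ 0.8968

f''(x) = 2*(3*x^3 + 6*x^2 - 18*x - 4)/(x^6 + 6*x^4 + 12*x^2 + 8)
Second-derivative test at each critical point:
  f''(-2.2301) = 0.1929 > 0 → local minimum
  f''(0.8968) = -1.1929 < 0 → local maximum

Critical points: x = -sqrt(22)/3 - 2/3 ≈ -2.2301 (local minimum); x = -2/3 + sqrt(22)/3 ≈ 0.8968 (local maximum)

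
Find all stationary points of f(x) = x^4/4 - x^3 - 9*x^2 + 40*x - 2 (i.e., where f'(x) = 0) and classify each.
f'(x) = x^3 - 3*x^2 - 18*x + 40

Solve f'(x) = 0:
  Factor: x^3 - 3*x^2 - 18*x + 40 = (x - 5)*(x - 2)*(x + 4) = 0.
  ⇒ x = -4, 2, 5

f''(x) = 3*x^2 - 6*x - 18
Second-derivative test at each critical point:
  f''(-4) = 54 > 0 → local minimum
  f''(2) = -18 < 0 → local maximum
  f''(5) = 27 > 0 → local minimum

Critical points: x = -4 (local minimum); x = 2 (local maximum); x = 5 (local minimum)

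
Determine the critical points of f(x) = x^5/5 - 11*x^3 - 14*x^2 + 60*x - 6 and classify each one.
f'(x) = x^4 - 33*x^2 - 28*x + 60

Solve f'(x) = 0:
  Factor: x^4 - 33*x^2 - 28*x + 60 = (x - 6)*(x - 1)*(x + 2)*(x + 5) = 0.
  ⇒ x = -5, -2, 1, 6

f''(x) = 4*x^3 - 66*x - 28
Second-derivative test at each critical point:
  f''(-5) = -198 < 0 → local maximum
  f''(-2) = 72 > 0 → local minimum
  f''(1) = -90 < 0 → local maximum
  f''(6) = 440 > 0 → local minimum

Critical points: x = -5 (local maximum); x = -2 (local minimum); x = 1 (local maximum); x = 6 (local minimum)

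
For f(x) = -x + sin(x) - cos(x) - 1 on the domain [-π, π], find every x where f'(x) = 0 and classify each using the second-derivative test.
f'(x) = sin(x) + cos(x) - 1

Solve f'(x) = 0 on [-π, π]:
  f'(x) = 0 ⇔ sin(x) + cos(x) = 1. Write the left side as R·cos(x + φ) with R = √(1² + (-1)²) = sqrt(2), cos φ = sqrt(2)/2, sin φ = -sqrt(2)/2; then cos(x + φ) = sqrt(2)/2. Solve for x and keep the solutions lying in [-π, π].
  ⇒ x = 0, pi/2 ≈ 1.5708

f''(x) = -sin(x) + cos(x)
Second-derivative test at each critical point:
  f''(0) = 1 > 0 → local minimum
  f''(1.5708) = -1 < 0 → local maximum

Critical points: x = 0 (local minimum); x = pi/2 ≈ 1.5708 (local maximum)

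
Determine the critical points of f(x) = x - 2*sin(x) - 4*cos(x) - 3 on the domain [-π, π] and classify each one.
f'(x) = 4*sin(x) - 2*cos(x) + 1

Solve f'(x) = 0 on [-π, π]:
  f'(x) = 0 ⇔ 4*sin(x) - 2*cos(x) = -1. Write the left side as R·cos(x + φ) with R = √((-2)² + (-4)²) = 2*sqrt(5), cos φ = -sqrt(5)/5, sin φ = -2*sqrt(5)/5; then cos(x + φ) = -sqrt(5)/10. Solve for x and keep the solutions lying in [-π, π].
  ⇒ x = -pi + atan((-sqrt(19) - 2)/(1 - 2*sqrt(19))) ≈ -2.4524, atan((-2 + sqrt(19))/(1 + 2*sqrt(19))) ≈ 0.2381

f''(x) = 2*sin(x) + 4*cos(x)
Second-derivative test at each critical point:
  f''(-2.4524) = -4.3589 < 0 → local maximum
  f''(0.2381) = 4.3589 > 0 → local minimum

Critical points: x = -pi + atan((-sqrt(19) - 2)/(1 - 2*sqrt(19))) ≈ -2.4524 (local maximum); x = atan((-2 + sqrt(19))/(1 + 2*sqrt(19))) ≈ 0.2381 (local minimum)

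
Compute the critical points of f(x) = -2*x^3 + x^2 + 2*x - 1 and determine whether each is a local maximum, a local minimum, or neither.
f'(x) = -6*x^2 + 2*x + 2

Solve f'(x) = 0:
  Factor: -6*x^2 + 2*x + 2 = -2*(3*x^2 - x - 1); 3*x^2 - x - 1 = 0 has no rational roots; quadratic formula: x = (1 ± √13)/6.
  ⇒ x = 1/6 - sqrt(13)/6 ≈ -0.4343, 1/6 + sqrt(13)/6 ≈ 0.7676

f''(x) = 2 - 12*x
Second-derivative test at each critical point:
  f''(-0.4343) = 7.2111 > 0 → local minimum
  f''(0.7676) = -7.2111 < 0 → local maximum

Critical points: x = 1/6 - sqrt(13)/6 ≈ -0.4343 (local minimum); x = 1/6 + sqrt(13)/6 ≈ 0.7676 (local maximum)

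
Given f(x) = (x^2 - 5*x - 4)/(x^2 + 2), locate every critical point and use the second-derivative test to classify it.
f'(x) = (5*x^2 + 12*x - 10)/(x^4 + 4*x^2 + 4)

Solve f'(x) = 0:
  f'(x) = (5*x^2 + 12*x - 10)/(x^2 + 2)^2; the denominator is positive wherever f is defined, so f'(x) = 0 ⇔ 5*x^2 + 12*x - 10 = 0.
  5*x^2 + 12*x - 10 = 0 has no rational roots; quadratic formula: x = (-12 ± √344)/10.
  ⇒ x = -sqrt(86)/5 - 6/5 ≈ -3.0547, -6/5 + sqrt(86)/5 ≈ 0.6547

f''(x) = 2*(-5*x^3 - 18*x^2 + 30*x + 12)/(x^6 + 6*x^4 + 12*x^2 + 8)
Second-derivative test at each critical point:
  f''(-3.0547) = -0.1444 < 0 → local maximum
  f''(0.6547) = 3.1444 > 0 → local minimum

Critical points: x = -sqrt(86)/5 - 6/5 ≈ -3.0547 (local maximum); x = -6/5 + sqrt(86)/5 ≈ 0.6547 (local minimum)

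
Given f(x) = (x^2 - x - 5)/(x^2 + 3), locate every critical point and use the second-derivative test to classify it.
f'(x) = (x^2 + 16*x - 3)/(x^4 + 6*x^2 + 9)

Solve f'(x) = 0:
  f'(x) = (x^2 + 16*x - 3)/(x^2 + 3)^2; the denominator is positive wherever f is defined, so f'(x) = 0 ⇔ x^2 + 16*x - 3 = 0.
  x^2 + 16*x - 3 = 0 has no rational roots; quadratic formula: x = (-16 ± √268)/2.
  ⇒ x = -sqrt(67) - 8 ≈ -16.1854, -8 + sqrt(67) ≈ 0.1854

f''(x) = 2*(-x^3 - 24*x^2 + 9*x + 24)/(x^6 + 9*x^4 + 27*x^2 + 27)
Second-derivative test at each critical point:
  f''(-16.1854) = -2.332e-04 < 0 → local maximum
  f''(0.1854) = 1.7780 > 0 → local minimum

Critical points: x = -sqrt(67) - 8 ≈ -16.1854 (local maximum); x = -8 + sqrt(67) ≈ 0.1854 (local minimum)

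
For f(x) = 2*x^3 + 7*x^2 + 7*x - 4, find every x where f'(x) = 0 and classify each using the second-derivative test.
f'(x) = 6*x^2 + 14*x + 7

Solve f'(x) = 0:
  6*x^2 + 14*x + 7 = 0 has no rational roots; quadratic formula: x = (-14 ± √28)/12.
  ⇒ x = -7/6 - sqrt(7)/6 ≈ -1.6076, -7/6 + sqrt(7)/6 ≈ -0.7257

f''(x) = 12*x + 14
Second-derivative test at each critical point:
  f''(-1.6076) = -5.2915 < 0 → local maximum
  f''(-0.7257) = 5.2915 > 0 → local minimum

Critical points: x = -7/6 - sqrt(7)/6 ≈ -1.6076 (local maximum); x = -7/6 + sqrt(7)/6 ≈ -0.7257 (local minimum)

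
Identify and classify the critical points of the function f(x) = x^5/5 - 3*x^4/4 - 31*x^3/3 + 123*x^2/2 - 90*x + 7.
f'(x) = x^4 - 3*x^3 - 31*x^2 + 123*x - 90

Solve f'(x) = 0:
  Factor: x^4 - 3*x^3 - 31*x^2 + 123*x - 90 = (x - 5)*(x - 3)*(x - 1)*(x + 6) = 0.
  ⇒ x = -6, 1, 3, 5

f''(x) = 4*x^3 - 9*x^2 - 62*x + 123
Second-derivative test at each critical point:
  f''(-6) = -693 < 0 → local maximum
  f''(1) = 56 > 0 → local minimum
  f''(3) = -36 < 0 → local maximum
  f''(5) = 88 > 0 → local minimum

Critical points: x = -6 (local maximum); x = 1 (local minimum); x = 3 (local maximum); x = 5 (local minimum)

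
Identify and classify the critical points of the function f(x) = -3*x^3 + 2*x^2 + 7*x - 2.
f'(x) = -9*x^2 + 4*x + 7

Solve f'(x) = 0:
  9*x^2 - 4*x - 7 = 0 has no rational roots; quadratic formula: x = (4 ± √268)/18.
  ⇒ x = 2/9 - sqrt(67)/9 ≈ -0.6873, 2/9 + sqrt(67)/9 ≈ 1.1317

f''(x) = 4 - 18*x
Second-derivative test at each critical point:
  f''(-0.6873) = 16.3707 > 0 → local minimum
  f''(1.1317) = -16.3707 < 0 → local maximum

Critical points: x = 2/9 - sqrt(67)/9 ≈ -0.6873 (local minimum); x = 2/9 + sqrt(67)/9 ≈ 1.1317 (local maximum)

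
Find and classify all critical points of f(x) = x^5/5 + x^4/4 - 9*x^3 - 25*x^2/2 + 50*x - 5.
f'(x) = x^4 + x^3 - 27*x^2 - 25*x + 50

Solve f'(x) = 0:
  Factor: x^4 + x^3 - 27*x^2 - 25*x + 50 = (x - 5)*(x - 1)*(x + 2)*(x + 5) = 0.
  ⇒ x = -5, -2, 1, 5

f''(x) = 4*x^3 + 3*x^2 - 54*x - 25
Second-derivative test at each critical point:
  f''(-5) = -180 < 0 → local maximum
  f''(-2) = 63 > 0 → local minimum
  f''(1) = -72 < 0 → local maximum
  f''(5) = 280 > 0 → local minimum

Critical points: x = -5 (local maximum); x = -2 (local minimum); x = 1 (local maximum); x = 5 (local minimum)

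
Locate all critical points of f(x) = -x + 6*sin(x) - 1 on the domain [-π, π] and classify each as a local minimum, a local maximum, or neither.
f'(x) = 6*cos(x) - 1

Solve f'(x) = 0 on [-π, π]:
  f'(x) = 0 ⇔ cos(x) = 1/6, i.e. x = ±arccos(1/6) + 2nπ; keep the solutions lying in [-π, π].
  ⇒ x = -acos(1/6) ≈ -1.4033, acos(1/6) ≈ 1.4033

f''(x) = -6*sin(x)
Second-derivative test at each critical point:
  f''(-1.4033) = 5.9161 > 0 → local minimum
  f''(1.4033) = -5.9161 < 0 → local maximum

Critical points: x = -acos(1/6) ≈ -1.4033 (local minimum); x = acos(1/6) ≈ 1.4033 (local maximum)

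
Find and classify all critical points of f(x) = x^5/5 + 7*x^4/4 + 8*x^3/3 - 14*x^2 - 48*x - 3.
f'(x) = x^4 + 7*x^3 + 8*x^2 - 28*x - 48

Solve f'(x) = 0:
  Factor: x^4 + 7*x^3 + 8*x^2 - 28*x - 48 = (x - 2)*(x + 2)*(x + 3)*(x + 4) = 0.
  ⇒ x = -4, -3, -2, 2

f''(x) = 4*x^3 + 21*x^2 + 16*x - 28
Second-derivative test at each critical point:
  f''(-4) = -12 < 0 → local maximum
  f''(-3) = 5 > 0 → local minimum
  f''(-2) = -8 < 0 → local maximum
  f''(2) = 120 > 0 → local minimum

Critical points: x = -4 (local maximum); x = -3 (local minimum); x = -2 (local maximum); x = 2 (local minimum)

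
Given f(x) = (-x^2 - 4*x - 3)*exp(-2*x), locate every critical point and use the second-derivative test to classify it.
f'(x) = 2*(x^2 + 3*x + 1)*exp(-2*x)

Solve f'(x) = 0:
  f'(x) = (2*x^2 + 6*x + 2)·exp(-2*x) and exp(-2*x) > 0 for every x, so f'(x) = 0 ⇔ 2*x^2 + 6*x + 2 = 0.
  Factor: 2*x^2 + 6*x + 2 = 2*(x^2 + 3*x + 1); x^2 + 3*x + 1 = 0 has no rational roots; quadratic formula: x = (-3 ± √5)/2.
  ⇒ x = -3/2 - sqrt(5)/2 ≈ -2.6180, -3/2 + sqrt(5)/2 ≈ -0.3820

f''(x) = 2*(-2*x^2 - 4*x + 1)*exp(-2*x)
Second-derivative test at each critical point:
  f''(-2.6180) = -840.4472 < 0 → local maximum
  f''(-0.3820) = 9.6003 > 0 → local minimum

Critical points: x = -3/2 - sqrt(5)/2 ≈ -2.6180 (local maximum); x = -3/2 + sqrt(5)/2 ≈ -0.3820 (local minimum)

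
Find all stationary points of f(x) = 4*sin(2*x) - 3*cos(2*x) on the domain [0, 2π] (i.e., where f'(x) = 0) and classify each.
f'(x) = 6*sin(2*x) + 8*cos(2*x)

Solve f'(x) = 0 on [0, 2π]:
  f'(x) = 0 ⇔ 4*cos(2*x) = -3*sin(2*x) ⇔ tan(2*x) = -4/3, i.e. 2*x = arctan(-4/3) + nπ; keep the solutions lying in [0, 2π].
  ⇒ x = -atan(4/3)/2 + pi/2 ≈ 1.1071, pi - atan(4/3)/2 ≈ 2.6779, -atan(4/3)/2 + 3*pi/2 ≈ 4.2487, -atan(4/3)/2 + 2*pi ≈ 5.8195

f''(x) = -16*sin(2*x) + 12*cos(2*x)
Second-derivative test at each critical point:
  f''(1.1071) = -20 < 0 → local maximum
  f''(2.6779) = 20 > 0 → local minimum
  f''(4.2487) = -20 < 0 → local maximum
  f''(5.8195) = 20 > 0 → local minimum

Critical points: x = -atan(4/3)/2 + pi/2 ≈ 1.1071 (local maximum); x = pi - atan(4/3)/2 ≈ 2.6779 (local minimum); x = -atan(4/3)/2 + 3*pi/2 ≈ 4.2487 (local maximum); x = -atan(4/3)/2 + 2*pi ≈ 5.8195 (local minimum)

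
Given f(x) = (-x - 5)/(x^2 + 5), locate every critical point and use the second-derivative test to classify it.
f'(x) = (-x^2 + 2*x*(x + 5) - 5)/(x^2 + 5)^2

Solve f'(x) = 0:
  f'(x) = (x^2 + 10*x - 5)/(x^2 + 5)^2; the denominator is positive wherever f is defined, so f'(x) = 0 ⇔ x^2 + 10*x - 5 = 0.
  x^2 + 10*x - 5 = 0 has no rational roots; quadratic formula: x = (-10 ± √120)/2.
  ⇒ x = -sqrt(30) - 5 ≈ -10.4772, -5 + sqrt(30) ≈ 0.4772

f''(x) = 2*(-4*x^2*(x + 5) + (3*x + 5)*(x^2 + 5))/(x^2 + 5)^3
Second-derivative test at each critical point:
  f''(-10.4772) = -0.0008 < 0 → local maximum
  f''(0.4772) = 0.4008 > 0 → local minimum

Critical points: x = -sqrt(30) - 5 ≈ -10.4772 (local maximum); x = -5 + sqrt(30) ≈ 0.4772 (local minimum)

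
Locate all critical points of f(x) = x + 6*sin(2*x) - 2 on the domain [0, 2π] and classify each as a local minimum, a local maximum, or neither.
f'(x) = 12*cos(2*x) + 1

Solve f'(x) = 0 on [0, 2π]:
  f'(x) = 0 ⇔ cos(2*x) = -1/12, i.e. 2*x = ±arccos(-1/12) + 2nπ; keep the solutions lying in [0, 2π].
  ⇒ x = acos(-1/12)/2 ≈ 0.8271, pi - acos(-1/12)/2 ≈ 2.3145, acos(-1/12)/2 + pi ≈ 3.9687, -acos(-1/12)/2 + 2*pi ≈ 5.4561

f''(x) = -24*sin(2*x)
Second-derivative test at each critical point:
  f''(0.8271) = -23.9165 < 0 → local maximum
  f''(2.3145) = 23.9165 > 0 → local minimum
  f''(3.9687) = -23.9165 < 0 → local maximum
  f''(5.4561) = 23.9165 > 0 → local minimum

Critical points: x = acos(-1/12)/2 ≈ 0.8271 (local maximum); x = pi - acos(-1/12)/2 ≈ 2.3145 (local minimum); x = acos(-1/12)/2 + pi ≈ 3.9687 (local maximum); x = -acos(-1/12)/2 + 2*pi ≈ 5.4561 (local minimum)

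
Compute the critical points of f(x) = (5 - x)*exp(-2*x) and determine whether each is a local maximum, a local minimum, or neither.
f'(x) = (2*x - 11)*exp(-2*x)

Solve f'(x) = 0:
  f'(x) = (2*x - 11)·exp(-2*x) and exp(-2*x) > 0 for every x, so f'(x) = 0 ⇔ 2*x - 11 = 0.
  2*x - 11 = 0.
  ⇒ x = 11/2

f''(x) = 4*(6 - x)*exp(-2*x)
Second-derivative test at each critical point:
  f''(11/2) = 3.340e-05 > 0 → local minimum

Critical points: x = 11/2 (local minimum)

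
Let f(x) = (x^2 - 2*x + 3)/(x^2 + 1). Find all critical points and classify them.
f'(x) = 2*(x^2 - 2*x - 1)/(x^4 + 2*x^2 + 1)

Solve f'(x) = 0:
  f'(x) = 2*(x^2 - 2*x - 1)/(x^2 + 1)^2; the denominator is positive wherever f is defined, so f'(x) = 0 ⇔ 2*x^2 - 4*x - 2 = 0.
  Factor: 2*x^2 - 4*x - 2 = 2*(x^2 - 2*x - 1); x^2 - 2*x - 1 = 0 has no rational roots; quadratic formula: x = (2 ± √8)/2.
  ⇒ x = 1 - sqrt(2) ≈ -0.4142, 1 + sqrt(2) ≈ 2.4142

f''(x) = 4*(-x^3 + 3*x^2 + 3*x - 1)/(x^6 + 3*x^4 + 3*x^2 + 1)
Second-derivative test at each critical point:
  f''(-0.4142) = -4.1213 < 0 → local maximum
  f''(2.4142) = 0.1213 > 0 → local minimum

Critical points: x = 1 - sqrt(2) ≈ -0.4142 (local maximum); x = 1 + sqrt(2) ≈ 2.4142 (local minimum)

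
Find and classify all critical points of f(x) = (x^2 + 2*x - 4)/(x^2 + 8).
f'(x) = 2*(-x^2 + 12*x + 8)/(x^4 + 16*x^2 + 64)

Solve f'(x) = 0:
  f'(x) = -2*(x^2 - 12*x - 8)/(x^2 + 8)^2; the denominator is positive wherever f is defined, so f'(x) = 0 ⇔ -2*x^2 + 24*x + 16 = 0.
  Factor: -2*x^2 + 24*x + 16 = -2*(x^2 - 12*x - 8); x^2 - 12*x - 8 = 0 has no rational roots; quadratic formula: x = (12 ± √176)/2.
  ⇒ x = 6 - 2*sqrt(11) ≈ -0.6332, 6 + 2*sqrt(11) ≈ 12.6332

f''(x) = 4*(x^3 - 18*x^2 - 24*x + 48)/(x^6 + 24*x^4 + 192*x^2 + 512)
Second-derivative test at each critical point:
  f''(-0.6332) = 0.3759 > 0 → local minimum
  f''(12.6332) = -0.0009 < 0 → local maximum

Critical points: x = 6 - 2*sqrt(11) ≈ -0.6332 (local minimum); x = 6 + 2*sqrt(11) ≈ 12.6332 (local maximum)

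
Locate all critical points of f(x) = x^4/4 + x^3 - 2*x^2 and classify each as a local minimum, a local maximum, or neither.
f'(x) = x*(x^2 + 3*x - 4)

Solve f'(x) = 0:
  Factor: x^3 + 3*x^2 - 4*x = x*(x - 1)*(x + 4) = 0.
  ⇒ x = -4, 0, 1

f''(x) = 3*x^2 + 6*x - 4
Second-derivative test at each critical point:
  f''(-4) = 20 > 0 → local minimum
  f''(0) = -4 < 0 → local maximum
  f''(1) = 5 > 0 → local minimum

Critical points: x = -4 (local minimum); x = 0 (local maximum); x = 1 (local minimum)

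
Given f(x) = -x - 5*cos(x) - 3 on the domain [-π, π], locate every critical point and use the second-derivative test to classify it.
f'(x) = 5*sin(x) - 1

Solve f'(x) = 0 on [-π, π]:
  f'(x) = 0 ⇔ sin(x) = 1/5, i.e. x = arcsin(1/5) + 2nπ or x = π − arcsin(1/5) + 2nπ; keep the solutions lying in [-π, π].
  ⇒ x = asin(1/5) ≈ 0.2014, pi - asin(1/5) ≈ 2.9402

f''(x) = 5*cos(x)
Second-derivative test at each critical point:
  f''(0.2014) = 4.8990 > 0 → local minimum
  f''(2.9402) = -4.8990 < 0 → local maximum

Critical points: x = asin(1/5) ≈ 0.2014 (local minimum); x = pi - asin(1/5) ≈ 2.9402 (local maximum)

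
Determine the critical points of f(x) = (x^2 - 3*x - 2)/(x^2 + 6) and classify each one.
f'(x) = (3*x^2 + 16*x - 18)/(x^4 + 12*x^2 + 36)

Solve f'(x) = 0:
  f'(x) = (3*x^2 + 16*x - 18)/(x^2 + 6)^2; the denominator is positive wherever f is defined, so f'(x) = 0 ⇔ 3*x^2 + 16*x - 18 = 0.
  3*x^2 + 16*x - 18 = 0 has no rational roots; quadratic formula: x = (-16 ± √472)/6.
  ⇒ x = -sqrt(118)/3 - 8/3 ≈ -6.2876, -8/3 + sqrt(118)/3 ≈ 0.9543

f''(x) = 6*(-x^3 - 8*x^2 + 18*x + 16)/(x^6 + 18*x^4 + 108*x^2 + 216)
Second-derivative test at each critical point:
  f''(-6.2876) = -0.0105 < 0 → local maximum
  f''(0.9543) = 0.4549 > 0 → local minimum

Critical points: x = -sqrt(118)/3 - 8/3 ≈ -6.2876 (local maximum); x = -8/3 + sqrt(118)/3 ≈ 0.9543 (local minimum)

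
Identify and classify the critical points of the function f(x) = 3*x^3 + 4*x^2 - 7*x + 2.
f'(x) = 9*x^2 + 8*x - 7

Solve f'(x) = 0:
  9*x^2 + 8*x - 7 = 0 has no rational roots; quadratic formula: x = (-8 ± √316)/18.
  ⇒ x = -sqrt(79)/9 - 4/9 ≈ -1.4320, -4/9 + sqrt(79)/9 ≈ 0.5431

f''(x) = 18*x + 8
Second-derivative test at each critical point:
  f''(-1.4320) = -17.7764 < 0 → local maximum
  f''(0.5431) = 17.7764 > 0 → local minimum

Critical points: x = -sqrt(79)/9 - 4/9 ≈ -1.4320 (local maximum); x = -4/9 + sqrt(79)/9 ≈ 0.5431 (local minimum)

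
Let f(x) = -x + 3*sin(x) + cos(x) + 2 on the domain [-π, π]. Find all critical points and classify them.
f'(x) = -sin(x) + 3*cos(x) - 1

Solve f'(x) = 0 on [-π, π]:
  f'(x) = 0 ⇔ -sin(x) + 3*cos(x) = 1. Write the left side as R·cos(x + φ) with R = √(3² + 1²) = sqrt(10), cos φ = 3*sqrt(10)/10, sin φ = sqrt(10)/10; then cos(x + φ) = sqrt(10)/10. Solve for x and keep the solutions lying in [-π, π].
  ⇒ x = -pi/2 ≈ -1.5708, atan(4/3) ≈ 0.9273

f''(x) = -3*sin(x) - cos(x)
Second-derivative test at each critical point:
  f''(-1.5708) = 3 > 0 → local minimum
  f''(0.9273) = -3 < 0 → local maximum

Critical points: x = -pi/2 ≈ -1.5708 (local minimum); x = atan(4/3) ≈ 0.9273 (local maximum)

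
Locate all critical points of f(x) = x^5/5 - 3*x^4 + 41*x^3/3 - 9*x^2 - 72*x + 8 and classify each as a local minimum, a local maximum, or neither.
f'(x) = x^4 - 12*x^3 + 41*x^2 - 18*x - 72

Solve f'(x) = 0:
  Factor: x^4 - 12*x^3 + 41*x^2 - 18*x - 72 = (x - 6)*(x - 4)*(x - 3)*(x + 1) = 0.
  ⇒ x = -1, 3, 4, 6

f''(x) = 4*x^3 - 36*x^2 + 82*x - 18
Second-derivative test at each critical point:
  f''(-1) = -140 < 0 → local maximum
  f''(3) = 12 > 0 → local minimum
  f''(4) = -10 < 0 → local maximum
  f''(6) = 42 > 0 → local minimum

Critical points: x = -1 (local maximum); x = 3 (local minimum); x = 4 (local maximum); x = 6 (local minimum)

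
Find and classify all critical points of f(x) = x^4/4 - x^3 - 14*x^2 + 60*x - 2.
f'(x) = x^3 - 3*x^2 - 28*x + 60

Solve f'(x) = 0:
  Factor: x^3 - 3*x^2 - 28*x + 60 = (x - 6)*(x - 2)*(x + 5) = 0.
  ⇒ x = -5, 2, 6

f''(x) = 3*x^2 - 6*x - 28
Second-derivative test at each critical point:
  f''(-5) = 77 > 0 → local minimum
  f''(2) = -28 < 0 → local maximum
  f''(6) = 44 > 0 → local minimum

Critical points: x = -5 (local minimum); x = 2 (local maximum); x = 6 (local minimum)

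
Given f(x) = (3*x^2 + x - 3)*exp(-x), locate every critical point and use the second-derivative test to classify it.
f'(x) = (-3*x^2 + 5*x + 4)*exp(-x)

Solve f'(x) = 0:
  f'(x) = (-3*x^2 + 5*x + 4)·exp(-x) and exp(-x) > 0 for every x, so f'(x) = 0 ⇔ -3*x^2 + 5*x + 4 = 0.
  3*x^2 - 5*x - 4 = 0 has no rational roots; quadratic formula: x = (5 ± √73)/6.
  ⇒ x = 5/6 - sqrt(73)/6 ≈ -0.5907, 5/6 + sqrt(73)/6 ≈ 2.2573

f''(x) = (3*x^2 - 11*x + 1)*exp(-x)
Second-derivative test at each critical point:
  f''(-0.5907) = 15.4236 > 0 → local minimum
  f''(2.2573) = -0.8940 < 0 → local maximum

Critical points: x = 5/6 - sqrt(73)/6 ≈ -0.5907 (local minimum); x = 5/6 + sqrt(73)/6 ≈ 2.2573 (local maximum)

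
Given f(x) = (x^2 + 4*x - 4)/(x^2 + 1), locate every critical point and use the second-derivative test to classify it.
f'(x) = 2*(-2*x^2 + 5*x + 2)/(x^4 + 2*x^2 + 1)

Solve f'(x) = 0:
  f'(x) = -2*(2*x^2 - 5*x - 2)/(x^2 + 1)^2; the denominator is positive wherever f is defined, so f'(x) = 0 ⇔ -4*x^2 + 10*x + 4 = 0.
  Factor: -4*x^2 + 10*x + 4 = -2*(2*x^2 - 5*x - 2); 2*x^2 - 5*x - 2 = 0 has no rational roots; quadratic formula: x = (5 ± √41)/4.
  ⇒ x = 5/4 - sqrt(41)/4 ≈ -0.3508, 5/4 + sqrt(41)/4 ≈ 2.8508

f''(x) = 2*(4*x^3 - 15*x^2 - 12*x + 5)/(x^6 + 3*x^4 + 3*x^2 + 1)
Second-derivative test at each critical point:
  f''(-0.3508) = 10.1537 > 0 → local minimum
  f''(2.8508) = -0.1537 < 0 → local maximum

Critical points: x = 5/4 - sqrt(41)/4 ≈ -0.3508 (local minimum); x = 5/4 + sqrt(41)/4 ≈ 2.8508 (local maximum)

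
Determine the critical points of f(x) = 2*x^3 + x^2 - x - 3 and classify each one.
f'(x) = 6*x^2 + 2*x - 1

Solve f'(x) = 0:
  6*x^2 + 2*x - 1 = 0 has no rational roots; quadratic formula: x = (-2 ± √28)/12.
  ⇒ x = -sqrt(7)/6 - 1/6 ≈ -0.6076, -1/6 + sqrt(7)/6 ≈ 0.2743

f''(x) = 12*x + 2
Second-derivative test at each critical point:
  f''(-0.6076) = -5.2915 < 0 → local maximum
  f''(0.2743) = 5.2915 > 0 → local minimum

Critical points: x = -sqrt(7)/6 - 1/6 ≈ -0.6076 (local maximum); x = -1/6 + sqrt(7)/6 ≈ 0.2743 (local minimum)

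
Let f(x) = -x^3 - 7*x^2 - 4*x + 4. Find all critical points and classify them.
f'(x) = -3*x^2 - 14*x - 4

Solve f'(x) = 0:
  3*x^2 + 14*x + 4 = 0 has no rational roots; quadratic formula: x = (-14 ± √148)/6.
  ⇒ x = -7/3 - sqrt(37)/3 ≈ -4.3609, -7/3 + sqrt(37)/3 ≈ -0.3057

f''(x) = -6*x - 14
Second-derivative test at each critical point:
  f''(-4.3609) = 12.1655 > 0 → local minimum
  f''(-0.3057) = -12.1655 < 0 → local maximum

Critical points: x = -7/3 - sqrt(37)/3 ≈ -4.3609 (local minimum); x = -7/3 + sqrt(37)/3 ≈ -0.3057 (local maximum)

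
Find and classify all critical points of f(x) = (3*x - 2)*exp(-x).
f'(x) = (5 - 3*x)*exp(-x)

Solve f'(x) = 0:
  f'(x) = (5 - 3*x)·exp(-x) and exp(-x) > 0 for every x, so f'(x) = 0 ⇔ 5 - 3*x = 0.
  5 - 3*x = 0.
  ⇒ x = 5/3

f''(x) = (3*x - 8)*exp(-x)
Second-derivative test at each critical point:
  f''(5/3) = -0.5666 < 0 → local maximum

Critical points: x = 5/3 (local maximum)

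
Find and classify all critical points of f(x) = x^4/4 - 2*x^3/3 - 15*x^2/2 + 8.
f'(x) = x*(x^2 - 2*x - 15)

Solve f'(x) = 0:
  Factor: x^3 - 2*x^2 - 15*x = x*(x - 5)*(x + 3) = 0.
  ⇒ x = -3, 0, 5

f''(x) = 3*x^2 - 4*x - 15
Second-derivative test at each critical point:
  f''(-3) = 24 > 0 → local minimum
  f''(0) = -15 < 0 → local maximum
  f''(5) = 40 > 0 → local minimum

Critical points: x = -3 (local minimum); x = 0 (local maximum); x = 5 (local minimum)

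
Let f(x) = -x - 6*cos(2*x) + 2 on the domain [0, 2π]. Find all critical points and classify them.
f'(x) = 12*sin(2*x) - 1

Solve f'(x) = 0 on [0, 2π]:
  f'(x) = 0 ⇔ sin(2*x) = 1/12, i.e. 2*x = arcsin(1/12) + 2nπ or 2*x = π − arcsin(1/12) + 2nπ; keep the solutions lying in [0, 2π].
  ⇒ x = asin(1/12)/2 ≈ 0.0417, -asin(1/12)/2 + pi/2 ≈ 1.5291, asin(1/12)/2 + pi ≈ 3.1833, -asin(1/12)/2 + 3*pi/2 ≈ 4.6707

f''(x) = 24*cos(2*x)
Second-derivative test at each critical point:
  f''(0.0417) = 23.9165 > 0 → local minimum
  f''(1.5291) = -23.9165 < 0 → local maximum
  f''(3.1833) = 23.9165 > 0 → local minimum
  f''(4.6707) = -23.9165 < 0 → local maximum

Critical points: x = asin(1/12)/2 ≈ 0.0417 (local minimum); x = -asin(1/12)/2 + pi/2 ≈ 1.5291 (local maximum); x = asin(1/12)/2 + pi ≈ 3.1833 (local minimum); x = -asin(1/12)/2 + 3*pi/2 ≈ 4.6707 (local maximum)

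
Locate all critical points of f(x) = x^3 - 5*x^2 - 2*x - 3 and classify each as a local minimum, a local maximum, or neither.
f'(x) = 3*x^2 - 10*x - 2

Solve f'(x) = 0:
  3*x^2 - 10*x - 2 = 0 has no rational roots; quadratic formula: x = (10 ± √124)/6.
  ⇒ x = 5/3 - sqrt(31)/3 ≈ -0.1893, 5/3 + sqrt(31)/3 ≈ 3.5226

f''(x) = 6*x - 10
Second-derivative test at each critical point:
  f''(-0.1893) = -11.1355 < 0 → local maximum
  f''(3.5226) = 11.1355 > 0 → local minimum

Critical points: x = 5/3 - sqrt(31)/3 ≈ -0.1893 (local maximum); x = 5/3 + sqrt(31)/3 ≈ 3.5226 (local minimum)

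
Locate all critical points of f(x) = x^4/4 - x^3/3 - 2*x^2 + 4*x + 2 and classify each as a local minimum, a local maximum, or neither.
f'(x) = x^3 - x^2 - 4*x + 4

Solve f'(x) = 0:
  Factor: x^3 - x^2 - 4*x + 4 = (x - 2)*(x - 1)*(x + 2) = 0.
  ⇒ x = -2, 1, 2

f''(x) = 3*x^2 - 2*x - 4
Second-derivative test at each critical point:
  f''(-2) = 12 > 0 → local minimum
  f''(1) = -3 < 0 → local maximum
  f''(2) = 4 > 0 → local minimum

Critical points: x = -2 (local minimum); x = 1 (local maximum); x = 2 (local minimum)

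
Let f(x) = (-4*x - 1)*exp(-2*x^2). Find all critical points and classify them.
f'(x) = 4*(x*(4*x + 1) - 1)*exp(-2*x^2)

Solve f'(x) = 0:
  f'(x) = (16*x^2 + 4*x - 4)·exp(-2*x^2) and exp(-2*x^2) > 0 for every x, so f'(x) = 0 ⇔ 16*x^2 + 4*x - 4 = 0.
  Factor: 16*x^2 + 4*x - 4 = 4*(4*x^2 + x - 1); 4*x^2 + x - 1 = 0 has no rational roots; quadratic formula: x = (-1 ± √17)/8.
  ⇒ x = -sqrt(17)/8 - 1/8 ≈ -0.6404, -1/8 + sqrt(17)/8 ≈ 0.3904

f''(x) = 4*(-16*x^3 - 4*x^2 + 12*x + 1)*exp(-2*x^2)
Second-derivative test at each critical point:
  f''(-0.6404) = -7.2624 < 0 → local maximum
  f''(0.3904) = 12.1593 > 0 → local minimum

Critical points: x = -sqrt(17)/8 - 1/8 ≈ -0.6404 (local maximum); x = -1/8 + sqrt(17)/8 ≈ 0.3904 (local minimum)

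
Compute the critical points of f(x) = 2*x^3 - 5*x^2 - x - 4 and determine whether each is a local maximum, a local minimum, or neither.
f'(x) = 6*x^2 - 10*x - 1

Solve f'(x) = 0:
  6*x^2 - 10*x - 1 = 0 has no rational roots; quadratic formula: x = (10 ± √124)/12.
  ⇒ x = 5/6 - sqrt(31)/6 ≈ -0.0946, 5/6 + sqrt(31)/6 ≈ 1.7613

f''(x) = 12*x - 10
Second-derivative test at each critical point:
  f''(-0.0946) = -11.1355 < 0 → local maximum
  f''(1.7613) = 11.1355 > 0 → local minimum

Critical points: x = 5/6 - sqrt(31)/6 ≈ -0.0946 (local maximum); x = 5/6 + sqrt(31)/6 ≈ 1.7613 (local minimum)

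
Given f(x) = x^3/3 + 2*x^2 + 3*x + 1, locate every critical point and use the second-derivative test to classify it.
f'(x) = x^2 + 4*x + 3

Solve f'(x) = 0:
  Factor: x^2 + 4*x + 3 = (x + 1)*(x + 3) = 0.
  ⇒ x = -3, -1

f''(x) = 2*x + 4
Second-derivative test at each critical point:
  f''(-3) = -2 < 0 → local maximum
  f''(-1) = 2 > 0 → local minimum

Critical points: x = -3 (local maximum); x = -1 (local minimum)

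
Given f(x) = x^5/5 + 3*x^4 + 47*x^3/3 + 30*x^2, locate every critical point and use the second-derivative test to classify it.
f'(x) = x*(x^3 + 12*x^2 + 47*x + 60)

Solve f'(x) = 0:
  Factor: x^4 + 12*x^3 + 47*x^2 + 60*x = x*(x + 3)*(x + 4)*(x + 5) = 0.
  ⇒ x = -5, -4, -3, 0

f''(x) = 4*x^3 + 36*x^2 + 94*x + 60
Second-derivative test at each critical point:
  f''(-5) = -10 < 0 → local maximum
  f''(-4) = 4 > 0 → local minimum
  f''(-3) = -6 < 0 → local maximum
  f''(0) = 60 > 0 → local minimum

Critical points: x = -5 (local maximum); x = -4 (local minimum); x = -3 (local maximum); x = 0 (local minimum)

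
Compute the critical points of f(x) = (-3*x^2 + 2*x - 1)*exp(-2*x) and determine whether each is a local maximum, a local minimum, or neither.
f'(x) = 2*(3*x^2 - 5*x + 2)*exp(-2*x)

Solve f'(x) = 0:
  f'(x) = (6*x^2 - 10*x + 4)·exp(-2*x) and exp(-2*x) > 0 for every x, so f'(x) = 0 ⇔ 6*x^2 - 10*x + 4 = 0.
  Factor: 6*x^2 - 10*x + 4 = 2*(x - 1)*(3*x - 2) = 0.
  ⇒ x = 2/3, 1

f''(x) = 2*(-6*x^2 + 16*x - 9)*exp(-2*x)
Second-derivative test at each critical point:
  f''(2/3) = -0.5272 < 0 → local maximum
  f''(1) = 0.2707 > 0 → local minimum

Critical points: x = 2/3 (local maximum); x = 1 (local minimum)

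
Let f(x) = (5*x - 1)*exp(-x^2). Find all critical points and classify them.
f'(x) = (-2*x*(5*x - 1) + 5)*exp(-x^2)

Solve f'(x) = 0:
  f'(x) = (-10*x^2 + 2*x + 5)·exp(-x^2) and exp(-x^2) > 0 for every x, so f'(x) = 0 ⇔ -10*x^2 + 2*x + 5 = 0.
  10*x^2 - 2*x - 5 = 0 has no rational roots; quadratic formula: x = (2 ± √204)/20.
  ⇒ x = 1/10 - sqrt(51)/10 ≈ -0.6141, 1/10 + sqrt(51)/10 ≈ 0.8141

f''(x) = 2*(2*x^2*(5*x - 1) - 15*x + 1)*exp(-x^2)
Second-derivative test at each critical point:
  f''(-0.6141) = 9.7952 > 0 → local minimum
  f''(0.8141) = -7.3613 < 0 → local maximum

Critical points: x = 1/10 - sqrt(51)/10 ≈ -0.6141 (local minimum); x = 1/10 + sqrt(51)/10 ≈ 0.8141 (local maximum)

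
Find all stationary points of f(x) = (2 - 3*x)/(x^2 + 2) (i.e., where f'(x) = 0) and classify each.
f'(x) = (3*x^2 - 4*x - 6)/(x^4 + 4*x^2 + 4)

Solve f'(x) = 0:
  f'(x) = (3*x^2 - 4*x - 6)/(x^2 + 2)^2; the denominator is positive wherever f is defined, so f'(x) = 0 ⇔ 3*x^2 - 4*x - 6 = 0.
  3*x^2 - 4*x - 6 = 0 has no rational roots; quadratic formula: x = (4 ± √88)/6.
  ⇒ x = 2/3 - sqrt(22)/3 ≈ -0.8968, 2/3 + sqrt(22)/3 ≈ 2.2301

f''(x) = 2*(4*x^2*(2 - 3*x) + (9*x - 2)*(x^2 + 2))/(x^2 + 2)^3
Second-derivative test at each critical point:
  f''(-0.8968) = -1.1929 < 0 → local maximum
  f''(2.2301) = 0.1929 > 0 → local minimum

Critical points: x = 2/3 - sqrt(22)/3 ≈ -0.8968 (local maximum); x = 2/3 + sqrt(22)/3 ≈ 2.2301 (local minimum)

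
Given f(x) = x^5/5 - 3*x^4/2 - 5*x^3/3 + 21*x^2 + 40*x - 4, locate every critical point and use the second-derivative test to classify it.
f'(x) = x^4 - 6*x^3 - 5*x^2 + 42*x + 40

Solve f'(x) = 0:
  Factor: x^4 - 6*x^3 - 5*x^2 + 42*x + 40 = (x - 5)*(x - 4)*(x + 1)*(x + 2) = 0.
  ⇒ x = -2, -1, 4, 5

f''(x) = 4*x^3 - 18*x^2 - 10*x + 42
Second-derivative test at each critical point:
  f''(-2) = -42 < 0 → local maximum
  f''(-1) = 30 > 0 → local minimum
  f''(4) = -30 < 0 → local maximum
  f''(5) = 42 > 0 → local minimum

Critical points: x = -2 (local maximum); x = -1 (local minimum); x = 4 (local maximum); x = 5 (local minimum)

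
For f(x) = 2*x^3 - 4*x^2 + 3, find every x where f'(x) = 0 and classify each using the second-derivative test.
f'(x) = 2*x*(3*x - 4)

Solve f'(x) = 0:
  Factor: 6*x^2 - 8*x = 2*x*(3*x - 4) = 0.
  ⇒ x = 0, 4/3

f''(x) = 12*x - 8
Second-derivative test at each critical point:
  f''(0) = -8 < 0 → local maximum
  f''(4/3) = 8 > 0 → local minimum

Critical points: x = 0 (local maximum); x = 4/3 (local minimum)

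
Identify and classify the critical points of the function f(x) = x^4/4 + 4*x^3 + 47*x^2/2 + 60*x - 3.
f'(x) = x^3 + 12*x^2 + 47*x + 60

Solve f'(x) = 0:
  Factor: x^3 + 12*x^2 + 47*x + 60 = (x + 3)*(x + 4)*(x + 5) = 0.
  ⇒ x = -5, -4, -3

f''(x) = 3*x^2 + 24*x + 47
Second-derivative test at each critical point:
  f''(-5) = 2 > 0 → local minimum
  f''(-4) = -1 < 0 → local maximum
  f''(-3) = 2 > 0 → local minimum

Critical points: x = -5 (local minimum); x = -4 (local maximum); x = -3 (local minimum)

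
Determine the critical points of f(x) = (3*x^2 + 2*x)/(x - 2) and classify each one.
f'(x) = (3*x^2 - 12*x - 4)/(x^2 - 4*x + 4)

Solve f'(x) = 0:
  f'(x) = (3*x^2 - 12*x - 4)/(x - 2)^2; the denominator is positive wherever f is defined, so f'(x) = 0 ⇔ 3*x^2 - 12*x - 4 = 0.
  3*x^2 - 12*x - 4 = 0 has no rational roots; quadratic formula: x = (12 ± √192)/6.
  ⇒ x = 2 - 4*sqrt(3)/3 ≈ -0.3094, 2 + 4*sqrt(3)/3 ≈ 4.3094

f''(x) = 32/(x^3 - 6*x^2 + 12*x - 8)
Second-derivative test at each critical point:
  f''(-0.3094) = -2.5981 < 0 → local maximum
  f''(4.3094) = 2.5981 > 0 → local minimum

Critical points: x = 2 - 4*sqrt(3)/3 ≈ -0.3094 (local maximum); x = 2 + 4*sqrt(3)/3 ≈ 4.3094 (local minimum)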